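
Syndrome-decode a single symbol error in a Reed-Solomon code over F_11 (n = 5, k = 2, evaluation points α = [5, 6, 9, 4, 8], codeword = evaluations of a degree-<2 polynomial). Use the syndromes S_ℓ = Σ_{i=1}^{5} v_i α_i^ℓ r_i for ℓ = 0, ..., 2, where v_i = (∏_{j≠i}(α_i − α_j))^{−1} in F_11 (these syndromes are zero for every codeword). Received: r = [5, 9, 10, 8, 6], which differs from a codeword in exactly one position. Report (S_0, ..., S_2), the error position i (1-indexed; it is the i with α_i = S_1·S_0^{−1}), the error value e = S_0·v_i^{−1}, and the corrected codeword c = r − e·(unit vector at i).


S = (1, 4, 5), error at position 4, error magnitude e = 7, c = [5, 9, 10, 1, 6].

Step 1: column multipliers v_i = (∏_{j≠i}(α_i − α_j))^{−1} mod 11.
  i = 1 (α = 5): (5−6)(5−9)(5−4)(5−8) = (−1)·(−4)·1·(−3) = −12 ≡ 10, so v_1 = 10^{−1} = 10 (mod 11).
  i = 2 (α = 6): (6−5)(6−9)(6−4)(6−8) = 1·(−3)·2·(−2) = 12 ≡ 1, so v_2 = 1^{−1} = 1 (mod 11).
  i = 3 (α = 9): (9−5)(9−6)(9−4)(9−8) = 4·3·5·1 = 60 ≡ 5, so v_3 = 5^{−1} = 9 (mod 11).
  i = 4 (α = 4): (4−5)(4−6)(4−9)(4−8) = (−1)·(−2)·(−5)·(−4) = 40 ≡ 7, so v_4 = 7^{−1} = 8 (mod 11).
  i = 5 (α = 8): (8−5)(8−6)(8−9)(8−4) = 3·2·(−1)·4 = −24 ≡ 9, so v_5 = 9^{−1} = 5 (mod 11).
  v = [10, 1, 9, 8, 5].
Step 2: syndromes of r = [5, 9, 10, 8, 6] (all sums mod 11).
  S_0 = Σ v_i r_i = 10·5 + 1·9 + 9·10 + 8·8 + 5·6 = 243 ≡ 1.
  S_1 = Σ v_i α_i r_i = 10·5·5 + 1·6·9 + 9·9·10 + 8·4·8 + 5·8·6 = 1610 ≡ 4.
  α_i^2 mod 11 = [3, 3, 4, 5, 9].
  S_2 = Σ v_i α_i^2 r_i = 10·3·5 + 1·3·9 + 9·4·10 + 8·5·8 + 5·9·6 = 1127 ≡ 5.
  S = (1, 4, 5) ≠ 0, so r is not a codeword (an error is present).
Step 3: locate the error. For a single error e at position i, S_ℓ = v_i·e·α_i^ℓ, so α_err = S_1/S_0.
  S_0^{−1} = 1^{−1} = 1 (mod 11), so α_err = 4·1 = 4 ≡ 4 = α_4. Error position i = 4.
  Consistency check: S_2/S_1 = 5·3 = 15 ≡ 4 = α_err ✓ (single-error assumption holds).
Step 4: error magnitude e = S_0/v_4 = S_0·∏_{j≠4}(α_4 − α_j) = 1·7 = 7 ≡ 7 (mod 11).
Step 5: correct position 4: c_4 = r_4 − e = 8 − 7 ≡ 1 (mod 11). Hence c = [5, 9, 10, 1, 6].
  Check: interpolating c through the α_i gives m(x) = 7 + 4·x (degree < 2) with m(α_i) = c_i for every i, so c is indeed a codeword.


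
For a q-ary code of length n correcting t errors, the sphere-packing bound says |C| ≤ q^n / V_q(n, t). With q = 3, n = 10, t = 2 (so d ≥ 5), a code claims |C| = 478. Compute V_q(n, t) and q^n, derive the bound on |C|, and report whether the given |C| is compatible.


V_q(n, t) = 201, q^n = 59049, Hamming bound = 293, |C| = 478 > bound (violated).

Step 1: Compute V_q(n, t) = Σ_{j=0}^2 C(n, j) (q−1)^j.
  j = 0: C(10,0)·(2)^0 = 1·1 = 1.
  j = 1: C(10,1)·(2)^1 = 10·2 = 20.
  j = 2: C(10,2)·(2)^2 = 45·4 = 180.
  V_q(n, t) = 1 + 20 + 180 = 201.
Step 2: q^n = 3^10 = 59049.
Step 3: Hamming bound ⌊q^n / V_q(n,t)⌋ = ⌊59049/201⌋ = 293.
Step 4: Compare |C| = 478 to 293: violated.
The claimed |C| lies above the Hamming bound, so no 3-ary code of length 10 with d ≥ 5 can have 478 codewords.


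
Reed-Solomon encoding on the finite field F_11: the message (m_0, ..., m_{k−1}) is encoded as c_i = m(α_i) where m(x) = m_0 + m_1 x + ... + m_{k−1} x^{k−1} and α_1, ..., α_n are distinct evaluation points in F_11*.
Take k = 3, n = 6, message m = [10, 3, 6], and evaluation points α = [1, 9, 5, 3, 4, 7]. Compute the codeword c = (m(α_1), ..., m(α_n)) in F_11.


c = [8, 6, 10, 7, 8, 6]

Message polynomial: m(x) = 10 + 3·x + 6·x^2 (mod 11).
For each evaluation point α_i, compute m(α_i) mod 11:
  α_1 = 1: Horner steps 6 → 9 → 8, so m(1) = 8.
  α_2 = 9: Horner steps 6 → 2 → 6, so m(9) = 6.
  α_3 = 5: Horner steps 6 → 0 → 10, so m(5) = 10.
  α_4 = 3: Horner steps 6 → 10 → 7, so m(3) = 7.
  α_5 = 4: Horner steps 6 → 5 → 8, so m(4) = 8.
  α_6 = 7: Horner steps 6 → 1 → 6, so m(7) = 6.
Codeword c = [8, 6, 10, 7, 8, 6] ∈ F_11^6.


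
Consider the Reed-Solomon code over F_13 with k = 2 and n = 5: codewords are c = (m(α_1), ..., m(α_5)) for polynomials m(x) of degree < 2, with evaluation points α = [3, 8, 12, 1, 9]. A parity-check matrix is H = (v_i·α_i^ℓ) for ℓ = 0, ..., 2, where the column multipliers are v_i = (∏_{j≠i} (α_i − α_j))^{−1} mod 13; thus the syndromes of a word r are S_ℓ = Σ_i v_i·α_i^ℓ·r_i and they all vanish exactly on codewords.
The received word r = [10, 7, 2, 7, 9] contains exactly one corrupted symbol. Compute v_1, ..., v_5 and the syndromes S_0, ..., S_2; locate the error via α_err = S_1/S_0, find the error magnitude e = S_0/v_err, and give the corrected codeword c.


S = (4, 4, 4), error at position 4, error magnitude e = 1, c = [10, 7, 2, 6, 9].

Step 1: column multipliers v_i = (∏_{j≠i}(α_i − α_j))^{−1} mod 13.
  i = 1 (α = 3): (3−8)(3−12)(3−1)(3−9) = (−5)·(−9)·2·(−6) = −540 ≡ 6, so v_1 = 6^{−1} = 11 (mod 13).
  i = 2 (α = 8): (8−3)(8−12)(8−1)(8−9) = 5·(−4)·7·(−1) = 140 ≡ 10, so v_2 = 10^{−1} = 4 (mod 13).
  i = 3 (α = 12): (12−3)(12−8)(12−1)(12−9) = 9·4·11·3 = 1188 ≡ 5, so v_3 = 5^{−1} = 8 (mod 13).
  i = 4 (α = 1): (1−3)(1−8)(1−12)(1−9) = (−2)·(−7)·(−11)·(−8) = 1232 ≡ 10, so v_4 = 10^{−1} = 4 (mod 13).
  i = 5 (α = 9): (9−3)(9−8)(9−12)(9−1) = 6·1·(−3)·8 = −144 ≡ 12, so v_5 = 12^{−1} = 12 (mod 13).
  v = [11, 4, 8, 4, 12].
Step 2: syndromes of r = [10, 7, 2, 7, 9] (all sums mod 13).
  S_0 = Σ v_i r_i = 11·10 + 4·7 + 8·2 + 4·7 + 12·9 = 290 ≡ 4.
  S_1 = Σ v_i α_i r_i = 11·3·10 + 4·8·7 + 8·12·2 + 4·1·7 + 12·9·9 = 1746 ≡ 4.
  α_i^2 mod 13 = [9, 12, 1, 1, 3].
  S_2 = Σ v_i α_i^2 r_i = 11·9·10 + 4·12·7 + 8·1·2 + 4·1·7 + 12·3·9 = 1694 ≡ 4.
  S = (4, 4, 4) ≠ 0, so r is not a codeword (an error is present).
Step 3: locate the error. For a single error e at position i, S_ℓ = v_i·e·α_i^ℓ, so α_err = S_1/S_0.
  S_0^{−1} = 4^{−1} = 10 (mod 13), so α_err = 4·10 = 40 ≡ 1 = α_4. Error position i = 4.
  Consistency check: S_2/S_1 = 4·10 = 40 ≡ 1 = α_err ✓ (single-error assumption holds).
Step 4: error magnitude e = S_0/v_4 = S_0·∏_{j≠4}(α_4 − α_j) = 4·10 = 40 ≡ 1 (mod 13).
Step 5: correct position 4: c_4 = r_4 − e = 7 − 1 ≡ 6 (mod 13). Hence c = [10, 7, 2, 6, 9].
  Check: interpolating c through the α_i gives m(x) = 4 + 2·x (degree < 2) with m(α_i) = c_i for every i, so c is indeed a codeword.


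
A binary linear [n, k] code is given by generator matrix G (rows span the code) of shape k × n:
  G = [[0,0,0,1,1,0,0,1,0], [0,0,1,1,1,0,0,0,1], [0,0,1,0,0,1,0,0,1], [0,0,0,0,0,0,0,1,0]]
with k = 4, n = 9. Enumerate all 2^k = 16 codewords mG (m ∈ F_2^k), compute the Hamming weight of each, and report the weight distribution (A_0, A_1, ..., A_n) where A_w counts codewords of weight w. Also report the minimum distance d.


Weight distribution: A_0 = 1, A_1 = 2, A_2 = 3, A_3 = 4, A_4 = 3, A_5 = 2, A_6 = 1. Minimum distance d = 1.

Enumerate all 2^4 = 16 messages m ∈ F_2^4.
For each, compute codeword c = mG in F_2^9, then tally its weight.
  m = 0000 → c = 000000000, weight = 0.
  m = 1000 → c = 000110010, weight = 3.
  m = 0100 → c = 001110001, weight = 4.
  m = 1100 → c = 001000011, weight = 3.
  m = 0010 → c = 001001001, weight = 3.
  m = 1010 → c = 001111011, weight = 6.
  m = 0110 → c = 000111000, weight = 3.
  m = 1110 → c = 000001010, weight = 2.
  m = 0001 → c = 000000010, weight = 1.
  m = 1001 → c = 000110000, weight = 2.
  m = 0101 → c = 001110011, weight = 5.
  m = 1101 → c = 001000001, weight = 2.
  m = 0011 → c = 001001011, weight = 4.
  m = 1011 → c = 001111001, weight = 5.
  m = 0111 → c = 000111010, weight = 4.
  m = 1111 → c = 000001000, weight = 1.
Tally weights:
  weight 0: 1 codewords.
  weight 1: 2 codewords.
  weight 2: 3 codewords.
  weight 3: 4 codewords.
  weight 4: 3 codewords.
  weight 5: 2 codewords.
  weight 6: 1 codewords.
Minimum distance d = smallest w > 0 with A_w > 0 = 1.
Sanity: Σ A_w = 16 = 2^4 = 16 ✓.


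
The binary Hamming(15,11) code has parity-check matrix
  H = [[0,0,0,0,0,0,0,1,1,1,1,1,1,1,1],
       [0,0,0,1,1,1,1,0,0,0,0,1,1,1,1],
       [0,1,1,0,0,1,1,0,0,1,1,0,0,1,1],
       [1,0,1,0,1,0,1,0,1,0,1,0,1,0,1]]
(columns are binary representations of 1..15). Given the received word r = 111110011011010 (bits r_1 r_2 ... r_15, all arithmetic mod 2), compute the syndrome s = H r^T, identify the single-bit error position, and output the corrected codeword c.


s = (1, 0, 0, 1)^T, error position = 9, corrected codeword c = 111110010011010

Compute s = H r^T mod 2 one row at a time:
  s_1 = 1 + 1 + 0 + 1 + 1 + 0 + 1 + 0 = 5 ≡ 1 (mod 2).
  s_2 = 1 + 1 + 0 + 0 + 1 + 0 + 1 + 0 = 4 ≡ 0 (mod 2).
  s_3 = 1 + 1 + 0 + 0 + 0 + 1 + 1 + 0 = 4 ≡ 0 (mod 2).
  s_4 = 1 + 1 + 1 + 0 + 1 + 1 + 0 + 0 = 5 ≡ 1 (mod 2).
s = (1, 0, 0, 1)^T — this equals column 9 of H (binary 1001), so error is at position 9.
Correct: flip bit 9 of r = 111110011011010 to get c = 111110010011010.


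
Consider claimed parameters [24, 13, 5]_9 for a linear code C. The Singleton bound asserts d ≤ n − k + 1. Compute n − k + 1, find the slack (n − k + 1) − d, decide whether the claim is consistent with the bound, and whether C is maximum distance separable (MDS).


Singleton RHS = n − k + 1 = 12, slack = 7, bound satisfied, not MDS.

Singleton bound: d ≤ n − k + 1.
Here n = 24, k = 13, so n − k + 1 = 12.
Given d = 5, check d ≤ 12: YES.
Slack = (n − k + 1) − d = 7.
The code is NOT MDS (slack = 7 > 0).
Description: the claimed parameters are [24, 13, 5]_9; such a code would be non-MDS.


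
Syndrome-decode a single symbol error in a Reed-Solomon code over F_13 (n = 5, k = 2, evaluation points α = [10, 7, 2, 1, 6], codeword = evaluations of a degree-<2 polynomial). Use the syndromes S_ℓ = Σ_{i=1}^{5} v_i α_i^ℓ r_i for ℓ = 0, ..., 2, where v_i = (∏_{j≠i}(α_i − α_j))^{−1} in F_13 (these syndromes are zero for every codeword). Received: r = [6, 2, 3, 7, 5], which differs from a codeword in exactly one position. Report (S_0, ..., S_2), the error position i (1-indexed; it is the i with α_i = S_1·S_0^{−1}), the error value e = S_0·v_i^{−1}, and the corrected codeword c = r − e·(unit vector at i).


S = (10, 7, 1), error at position 3, error magnitude e = 12, c = [6, 2, 4, 7, 5].

Step 1: column multipliers v_i = (∏_{j≠i}(α_i − α_j))^{−1} mod 13.
  i = 1 (α = 10): (10−7)(10−2)(10−1)(10−6) = 3·8·9·4 = 864 ≡ 6, so v_1 = 6^{−1} = 11 (mod 13).
  i = 2 (α = 7): (7−10)(7−2)(7−1)(7−6) = (−3)·5·6·1 = −90 ≡ 1, so v_2 = 1^{−1} = 1 (mod 13).
  i = 3 (α = 2): (2−10)(2−7)(2−1)(2−6) = (−8)·(−5)·1·(−4) = −160 ≡ 9, so v_3 = 9^{−1} = 3 (mod 13).
  i = 4 (α = 1): (1−10)(1−7)(1−2)(1−6) = (−9)·(−6)·(−1)·(−5) = 270 ≡ 10, so v_4 = 10^{−1} = 4 (mod 13).
  i = 5 (α = 6): (6−10)(6−7)(6−2)(6−1) = (−4)·(−1)·4·5 = 80 ≡ 2, so v_5 = 2^{−1} = 7 (mod 13).
  v = [11, 1, 3, 4, 7].
Step 2: syndromes of r = [6, 2, 3, 7, 5] (all sums mod 13).
  S_0 = Σ v_i r_i = 11·6 + 1·2 + 3·3 + 4·7 + 7·5 = 140 ≡ 10.
  S_1 = Σ v_i α_i r_i = 11·10·6 + 1·7·2 + 3·2·3 + 4·1·7 + 7·6·5 = 930 ≡ 7.
  α_i^2 mod 13 = [9, 10, 4, 1, 10].
  S_2 = Σ v_i α_i^2 r_i = 11·9·6 + 1·10·2 + 3·4·3 + 4·1·7 + 7·10·5 = 1028 ≡ 1.
  S = (10, 7, 1) ≠ 0, so r is not a codeword (an error is present).
Step 3: locate the error. For a single error e at position i, S_ℓ = v_i·e·α_i^ℓ, so α_err = S_1/S_0.
  S_0^{−1} = 10^{−1} = 4 (mod 13), so α_err = 7·4 = 28 ≡ 2 = α_3. Error position i = 3.
  Consistency check: S_2/S_1 = 1·2 = 2 ≡ 2 = α_err ✓ (single-error assumption holds).
Step 4: error magnitude e = S_0/v_3 = S_0·∏_{j≠3}(α_3 − α_j) = 10·9 = 90 ≡ 12 (mod 13).
Step 5: correct position 3: c_3 = r_3 − e = 3 − 12 ≡ 4 (mod 13). Hence c = [6, 2, 4, 7, 5].
  Check: interpolating c through the α_i gives m(x) = 10 + 10·x (degree < 2) with m(α_i) = c_i for every i, so c is indeed a codeword.


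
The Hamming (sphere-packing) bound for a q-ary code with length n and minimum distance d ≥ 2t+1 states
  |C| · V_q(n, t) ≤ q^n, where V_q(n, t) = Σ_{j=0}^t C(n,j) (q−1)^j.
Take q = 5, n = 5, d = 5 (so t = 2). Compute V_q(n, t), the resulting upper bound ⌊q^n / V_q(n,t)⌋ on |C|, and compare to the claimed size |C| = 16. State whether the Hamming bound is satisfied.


V_q(n, t) = 181, q^n = 3125, Hamming bound = 17, |C| = 16 ≤ bound (satisfied).

Step 1: Compute V_q(n, t) = Σ_{j=0}^2 C(n, j) (q−1)^j.
  j = 0: C(5,0)·(4)^0 = 1·1 = 1.
  j = 1: C(5,1)·(4)^1 = 5·4 = 20.
  j = 2: C(5,2)·(4)^2 = 10·16 = 160.
  V_q(n, t) = 1 + 20 + 160 = 181.
Step 2: q^n = 5^5 = 3125.
Step 3: Hamming bound ⌊q^n / V_q(n,t)⌋ = ⌊3125/181⌋ = 17.
Step 4: Compare |C| = 16 to 17: satisfied.
The claimed |C| lies below the Hamming bound.


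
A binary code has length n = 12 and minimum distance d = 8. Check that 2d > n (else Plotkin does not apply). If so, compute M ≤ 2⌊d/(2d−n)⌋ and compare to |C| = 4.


Plotkin bound M ≤ 4; given |C| = 4 ≤ bound (satisfied).

Check applicability: 2d = 16, n = 12.
2d − n = 4 > 0, so Plotkin applies.
Compute d/(2d−n) = 8/4 ≈ 2.0000.
⌊d/(2d−n)⌋ = 2.
Plotkin bound: M ≤ 2·2 = 4.
Given |C| = 4, check: satisfied.
This |C| is at the Plotkin bound.


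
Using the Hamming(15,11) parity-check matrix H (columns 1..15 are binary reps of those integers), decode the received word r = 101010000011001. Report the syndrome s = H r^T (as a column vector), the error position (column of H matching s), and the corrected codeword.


s = (1, 1, 1, 1)^T, error position = 15, corrected codeword c = 101010000011000

Compute s = H r^T mod 2 one row at a time:
  s_1 = 0 + 0 + 0 + 1 + 1 + 0 + 0 + 1 = 3 ≡ 1 (mod 2).
  s_2 = 0 + 1 + 0 + 0 + 1 + 0 + 0 + 1 = 3 ≡ 1 (mod 2).
  s_3 = 0 + 1 + 0 + 0 + 0 + 1 + 0 + 1 = 3 ≡ 1 (mod 2).
  s_4 = 1 + 1 + 1 + 0 + 0 + 1 + 0 + 1 = 5 ≡ 1 (mod 2).
s = (1, 1, 1, 1)^T — this equals column 15 of H (binary 1111), so error is at position 15.
Correct: flip bit 15 of r = 101010000011001 to get c = 101010000011000.


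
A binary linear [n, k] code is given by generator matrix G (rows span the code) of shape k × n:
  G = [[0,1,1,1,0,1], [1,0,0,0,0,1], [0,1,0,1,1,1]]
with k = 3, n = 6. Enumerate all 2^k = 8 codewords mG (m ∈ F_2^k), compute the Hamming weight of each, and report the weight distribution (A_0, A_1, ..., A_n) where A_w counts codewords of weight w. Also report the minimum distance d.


Weight distribution: A_0 = 1, A_2 = 2, A_4 = 5. Minimum distance d = 2.

Enumerate all 2^3 = 8 messages m ∈ F_2^3.
For each, compute codeword c = mG in F_2^6, then tally its weight.
  m = 000 → c = 000000, weight = 0.
  m = 100 → c = 011101, weight = 4.
  m = 010 → c = 100001, weight = 2.
  m = 110 → c = 111100, weight = 4.
  m = 001 → c = 010111, weight = 4.
  m = 101 → c = 001010, weight = 2.
  m = 011 → c = 110110, weight = 4.
  m = 111 → c = 101011, weight = 4.
Tally weights:
  weight 0: 1 codewords.
  weight 2: 2 codewords.
  weight 4: 5 codewords.
Minimum distance d = smallest w > 0 with A_w > 0 = 2.
Sanity: Σ A_w = 8 = 2^3 = 8 ✓.


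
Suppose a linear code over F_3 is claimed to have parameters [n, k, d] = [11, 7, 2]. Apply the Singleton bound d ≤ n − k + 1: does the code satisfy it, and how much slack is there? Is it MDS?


Singleton RHS = n − k + 1 = 5, slack = 3, bound satisfied, not MDS.

Singleton bound: d ≤ n − k + 1.
Here n = 11, k = 7, so n − k + 1 = 5.
Given d = 2, check d ≤ 5: YES.
Slack = (n − k + 1) − d = 3.
The code is NOT MDS (slack = 3 > 0).
Description: the claimed parameters are [11, 7, 2]_3; such a code would be non-MDS.


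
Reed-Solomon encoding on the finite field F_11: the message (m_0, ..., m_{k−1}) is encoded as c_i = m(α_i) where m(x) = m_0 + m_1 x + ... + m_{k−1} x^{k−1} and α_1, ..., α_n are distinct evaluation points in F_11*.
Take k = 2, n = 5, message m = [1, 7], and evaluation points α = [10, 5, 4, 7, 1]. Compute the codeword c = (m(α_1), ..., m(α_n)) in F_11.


c = [5, 3, 7, 6, 8]

Message polynomial: m(x) = 1 + 7·x (mod 11).
For each evaluation point α_i, compute m(α_i) mod 11:
  α_1 = 10: Horner steps 7 → 5, so m(10) = 5.
  α_2 = 5: Horner steps 7 → 3, so m(5) = 3.
  α_3 = 4: Horner steps 7 → 7, so m(4) = 7.
  α_4 = 7: Horner steps 7 → 6, so m(7) = 6.
  α_5 = 1: Horner steps 7 → 8, so m(1) = 8.
Codeword c = [5, 3, 7, 6, 8] ∈ F_11^5.


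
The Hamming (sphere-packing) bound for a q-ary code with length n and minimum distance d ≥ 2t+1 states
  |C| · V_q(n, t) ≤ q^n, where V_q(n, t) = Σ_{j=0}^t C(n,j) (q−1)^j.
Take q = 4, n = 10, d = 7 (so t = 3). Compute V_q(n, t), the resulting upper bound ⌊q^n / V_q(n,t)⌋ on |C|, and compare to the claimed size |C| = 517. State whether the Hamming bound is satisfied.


V_q(n, t) = 3676, q^n = 1048576, Hamming bound = 285, |C| = 517 > bound (violated).

Step 1: Compute V_q(n, t) = Σ_{j=0}^3 C(n, j) (q−1)^j.
  j = 0: C(10,0)·(3)^0 = 1·1 = 1.
  j = 1: C(10,1)·(3)^1 = 10·3 = 30.
  j = 2: C(10,2)·(3)^2 = 45·9 = 405.
  j = 3: C(10,3)·(3)^3 = 120·27 = 3240.
  V_q(n, t) = 1 + 30 + 405 + 3240 = 3676.
Step 2: q^n = 4^10 = 1048576.
Step 3: Hamming bound ⌊q^n / V_q(n,t)⌋ = ⌊1048576/3676⌋ = 285.
Step 4: Compare |C| = 517 to 285: violated.
The claimed |C| lies above the Hamming bound, so no 4-ary code of length 10 with d ≥ 7 can have 517 codewords.


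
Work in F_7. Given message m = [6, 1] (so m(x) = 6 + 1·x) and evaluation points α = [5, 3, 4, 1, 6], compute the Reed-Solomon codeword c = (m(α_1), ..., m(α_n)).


c = [4, 2, 3, 0, 5]

Message polynomial: m(x) = 6 + 1·x (mod 7).
For each evaluation point α_i, compute m(α_i) mod 7:
  α_1 = 5: Horner steps 1 → 4, so m(5) = 4.
  α_2 = 3: Horner steps 1 → 2, so m(3) = 2.
  α_3 = 4: Horner steps 1 → 3, so m(4) = 3.
  α_4 = 1: Horner steps 1 → 0, so m(1) = 0.
  α_5 = 6: Horner steps 1 → 5, so m(6) = 5.
Codeword c = [4, 2, 3, 0, 5] ∈ F_7^5.


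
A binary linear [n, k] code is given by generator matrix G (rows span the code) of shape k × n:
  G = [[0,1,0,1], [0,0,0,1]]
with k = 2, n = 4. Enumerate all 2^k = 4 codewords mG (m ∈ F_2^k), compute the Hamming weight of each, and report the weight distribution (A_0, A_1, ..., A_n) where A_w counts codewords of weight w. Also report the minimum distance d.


Weight distribution: A_0 = 1, A_1 = 2, A_2 = 1. Minimum distance d = 1.

Enumerate all 2^2 = 4 messages m ∈ F_2^2.
For each, compute codeword c = mG in F_2^4, then tally its weight.
  m = 00 → c = 0000, weight = 0.
  m = 10 → c = 0101, weight = 2.
  m = 01 → c = 0001, weight = 1.
  m = 11 → c = 0100, weight = 1.
Tally weights:
  weight 0: 1 codewords.
  weight 1: 2 codewords.
  weight 2: 1 codewords.
Minimum distance d = smallest w > 0 with A_w > 0 = 1.
Sanity: Σ A_w = 4 = 2^2 = 4 ✓.


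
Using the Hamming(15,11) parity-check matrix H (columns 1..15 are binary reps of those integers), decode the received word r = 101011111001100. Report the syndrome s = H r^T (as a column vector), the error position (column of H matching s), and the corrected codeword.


s = (0, 1, 1, 0)^T, error position = 6, corrected codeword c = 101010111001100

Compute s = H r^T mod 2 one row at a time:
  s_1 = 1 + 1 + 0 + 0 + 1 + 1 + 0 + 0 = 4 ≡ 0 (mod 2).
  s_2 = 0 + 1 + 1 + 1 + 1 + 1 + 0 + 0 = 5 ≡ 1 (mod 2).
  s_3 = 0 + 1 + 1 + 1 + 0 + 0 + 0 + 0 = 3 ≡ 1 (mod 2).
  s_4 = 1 + 1 + 1 + 1 + 1 + 0 + 1 + 0 = 6 ≡ 0 (mod 2).
s = (0, 1, 1, 0)^T — this equals column 6 of H (binary 0110), so error is at position 6.
Correct: flip bit 6 of r = 101011111001100 to get c = 101010111001100.


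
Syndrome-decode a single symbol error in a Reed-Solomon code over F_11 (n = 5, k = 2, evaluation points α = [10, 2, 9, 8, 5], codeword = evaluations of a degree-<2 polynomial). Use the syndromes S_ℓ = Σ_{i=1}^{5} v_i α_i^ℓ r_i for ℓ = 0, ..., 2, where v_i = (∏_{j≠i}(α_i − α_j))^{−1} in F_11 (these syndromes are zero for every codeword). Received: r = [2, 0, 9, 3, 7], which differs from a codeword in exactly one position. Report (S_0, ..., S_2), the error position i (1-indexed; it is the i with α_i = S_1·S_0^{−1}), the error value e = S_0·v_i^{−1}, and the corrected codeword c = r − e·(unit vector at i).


S = (3, 8, 3), error at position 1, error magnitude e = 9, c = [4, 0, 9, 3, 7].

Step 1: column multipliers v_i = (∏_{j≠i}(α_i − α_j))^{−1} mod 11.
  i = 1 (α = 10): (10−2)(10−9)(10−8)(10−5) = 8·1·2·5 = 80 ≡ 3, so v_1 = 3^{−1} = 4 (mod 11).
  i = 2 (α = 2): (2−10)(2−9)(2−8)(2−5) = (−8)·(−7)·(−6)·(−3) = 1008 ≡ 7, so v_2 = 7^{−1} = 8 (mod 11).
  i = 3 (α = 9): (9−10)(9−2)(9−8)(9−5) = (−1)·7·1·4 = −28 ≡ 5, so v_3 = 5^{−1} = 9 (mod 11).
  i = 4 (α = 8): (8−10)(8−2)(8−9)(8−5) = (−2)·6·(−1)·3 = 36 ≡ 3, so v_4 = 3^{−1} = 4 (mod 11).
  i = 5 (α = 5): (5−10)(5−2)(5−9)(5−8) = (−5)·3·(−4)·(−3) = −180 ≡ 7, so v_5 = 7^{−1} = 8 (mod 11).
  v = [4, 8, 9, 4, 8].
Step 2: syndromes of r = [2, 0, 9, 3, 7] (all sums mod 11).
  S_0 = Σ v_i r_i = 4·2 + 8·0 + 9·9 + 4·3 + 8·7 = 157 ≡ 3.
  S_1 = Σ v_i α_i r_i = 4·10·2 + 8·2·0 + 9·9·9 + 4·8·3 + 8·5·7 = 1185 ≡ 8.
  α_i^2 mod 11 = [1, 4, 4, 9, 3].
  S_2 = Σ v_i α_i^2 r_i = 4·1·2 + 8·4·0 + 9·4·9 + 4·9·3 + 8·3·7 = 608 ≡ 3.
  S = (3, 8, 3) ≠ 0, so r is not a codeword (an error is present).
Step 3: locate the error. For a single error e at position i, S_ℓ = v_i·e·α_i^ℓ, so α_err = S_1/S_0.
  S_0^{−1} = 3^{−1} = 4 (mod 11), so α_err = 8·4 = 32 ≡ 10 = α_1. Error position i = 1.
  Consistency check: S_2/S_1 = 3·7 = 21 ≡ 10 = α_err ✓ (single-error assumption holds).
Step 4: error magnitude e = S_0/v_1 = S_0·∏_{j≠1}(α_1 − α_j) = 3·3 = 9 ≡ 9 (mod 11).
Step 5: correct position 1: c_1 = r_1 − e = 2 − 9 ≡ 4 (mod 11). Hence c = [4, 0, 9, 3, 7].
  Check: interpolating c through the α_i gives m(x) = 10 + 6·x (degree < 2) with m(α_i) = c_i for every i, so c is indeed a codeword.


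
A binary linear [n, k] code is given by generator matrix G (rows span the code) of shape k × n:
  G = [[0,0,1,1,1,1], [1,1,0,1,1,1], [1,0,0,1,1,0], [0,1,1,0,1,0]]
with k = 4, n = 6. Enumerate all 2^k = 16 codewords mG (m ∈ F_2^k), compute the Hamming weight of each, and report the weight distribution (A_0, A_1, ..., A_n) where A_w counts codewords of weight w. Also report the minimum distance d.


Weight distribution: A_0 = 1, A_1 = 1, A_2 = 2, A_3 = 6, A_4 = 5, A_5 = 1. Minimum distance d = 1.

Enumerate all 2^4 = 16 messages m ∈ F_2^4.
For each, compute codeword c = mG in F_2^6, then tally its weight.
  m = 0000 → c = 000000, weight = 0.
  m = 1000 → c = 001111, weight = 4.
  m = 0100 → c = 110111, weight = 5.
  m = 1100 → c = 111000, weight = 3.
  m = 0010 → c = 100110, weight = 3.
  m = 1010 → c = 101001, weight = 3.
  m = 0110 → c = 010001, weight = 2.
  m = 1110 → c = 011110, weight = 4.
  m = 0001 → c = 011010, weight = 3.
  m = 1001 → c = 010101, weight = 3.
  m = 0101 → c = 101101, weight = 4.
  m = 1101 → c = 100010, weight = 2.
  m = 0011 → c = 111100, weight = 4.
  m = 1011 → c = 110011, weight = 4.
  m = 0111 → c = 001011, weight = 3.
  m = 1111 → c = 000100, weight = 1.
Tally weights:
  weight 0: 1 codewords.
  weight 1: 1 codewords.
  weight 2: 2 codewords.
  weight 3: 6 codewords.
  weight 4: 5 codewords.
  weight 5: 1 codewords.
Minimum distance d = smallest w > 0 with A_w > 0 = 1.
Sanity: Σ A_w = 16 = 2^4 = 16 ✓.


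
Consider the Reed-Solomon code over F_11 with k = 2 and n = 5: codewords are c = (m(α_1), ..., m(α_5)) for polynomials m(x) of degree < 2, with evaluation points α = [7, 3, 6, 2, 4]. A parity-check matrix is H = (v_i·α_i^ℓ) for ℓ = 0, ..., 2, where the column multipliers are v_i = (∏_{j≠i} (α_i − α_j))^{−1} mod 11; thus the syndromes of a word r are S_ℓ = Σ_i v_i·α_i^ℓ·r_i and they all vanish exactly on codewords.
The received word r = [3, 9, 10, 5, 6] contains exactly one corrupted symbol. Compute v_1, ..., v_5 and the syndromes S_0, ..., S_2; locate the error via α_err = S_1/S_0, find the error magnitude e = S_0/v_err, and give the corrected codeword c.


S = (4, 5, 9), error at position 5, error magnitude e = 4, c = [3, 9, 10, 5, 2].

Step 1: column multipliers v_i = (∏_{j≠i}(α_i − α_j))^{−1} mod 11.
  i = 1 (α = 7): (7−3)(7−6)(7−2)(7−4) = 4·1·5·3 = 60 ≡ 5, so v_1 = 5^{−1} = 9 (mod 11).
  i = 2 (α = 3): (3−7)(3−6)(3−2)(3−4) = (−4)·(−3)·1·(−1) = −12 ≡ 10, so v_2 = 10^{−1} = 10 (mod 11).
  i = 3 (α = 6): (6−7)(6−3)(6−2)(6−4) = (−1)·3·4·2 = −24 ≡ 9, so v_3 = 9^{−1} = 5 (mod 11).
  i = 4 (α = 2): (2−7)(2−3)(2−6)(2−4) = (−5)·(−1)·(−4)·(−2) = 40 ≡ 7, so v_4 = 7^{−1} = 8 (mod 11).
  i = 5 (α = 4): (4−7)(4−3)(4−6)(4−2) = (−3)·1·(−2)·2 = 12 ≡ 1, so v_5 = 1^{−1} = 1 (mod 11).
  v = [9, 10, 5, 8, 1].
Step 2: syndromes of r = [3, 9, 10, 5, 6] (all sums mod 11).
  S_0 = Σ v_i r_i = 9·3 + 10·9 + 5·10 + 8·5 + 1·6 = 213 ≡ 4.
  S_1 = Σ v_i α_i r_i = 9·7·3 + 10·3·9 + 5·6·10 + 8·2·5 + 1·4·6 = 863 ≡ 5.
  α_i^2 mod 11 = [5, 9, 3, 4, 5].
  S_2 = Σ v_i α_i^2 r_i = 9·5·3 + 10·9·9 + 5·3·10 + 8·4·5 + 1·5·6 = 1285 ≡ 9.
  S = (4, 5, 9) ≠ 0, so r is not a codeword (an error is present).
Step 3: locate the error. For a single error e at position i, S_ℓ = v_i·e·α_i^ℓ, so α_err = S_1/S_0.
  S_0^{−1} = 4^{−1} = 3 (mod 11), so α_err = 5·3 = 15 ≡ 4 = α_5. Error position i = 5.
  Consistency check: S_2/S_1 = 9·9 = 81 ≡ 4 = α_err ✓ (single-error assumption holds).
Step 4: error magnitude e = S_0/v_5 = S_0·∏_{j≠5}(α_5 − α_j) = 4·1 = 4 ≡ 4 (mod 11).
Step 5: correct position 5: c_5 = r_5 − e = 6 − 4 ≡ 2 (mod 11). Hence c = [3, 9, 10, 5, 2].
  Check: interpolating c through the α_i gives m(x) = 8 + 4·x (degree < 2) with m(α_i) = c_i for every i, so c is indeed a codeword.


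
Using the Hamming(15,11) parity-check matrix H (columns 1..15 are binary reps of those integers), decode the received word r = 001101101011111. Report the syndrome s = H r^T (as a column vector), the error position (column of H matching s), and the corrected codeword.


s = (0, 1, 0, 0)^T, error position = 4, corrected codeword c = 001001101011111

Compute s = H r^T mod 2 one row at a time:
  s_1 = 0 + 1 + 0 + 1 + 1 + 1 + 1 + 1 = 6 ≡ 0 (mod 2).
  s_2 = 1 + 0 + 1 + 1 + 1 + 1 + 1 + 1 = 7 ≡ 1 (mod 2).
  s_3 = 0 + 1 + 1 + 1 + 0 + 1 + 1 + 1 = 6 ≡ 0 (mod 2).
  s_4 = 0 + 1 + 0 + 1 + 1 + 1 + 1 + 1 = 6 ≡ 0 (mod 2).
s = (0, 1, 0, 0)^T — this equals column 4 of H (binary 0100), so error is at position 4.
Correct: flip bit 4 of r = 001101101011111 to get c = 001001101011111.


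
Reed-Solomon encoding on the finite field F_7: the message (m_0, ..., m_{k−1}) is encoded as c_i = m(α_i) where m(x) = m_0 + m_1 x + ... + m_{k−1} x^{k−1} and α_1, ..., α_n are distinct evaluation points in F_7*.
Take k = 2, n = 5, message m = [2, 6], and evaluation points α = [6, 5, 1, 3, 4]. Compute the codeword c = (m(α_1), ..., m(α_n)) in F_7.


c = [3, 4, 1, 6, 5]

Message polynomial: m(x) = 2 + 6·x (mod 7).
For each evaluation point α_i, compute m(α_i) mod 7:
  α_1 = 6: Horner steps 6 → 3, so m(6) = 3.
  α_2 = 5: Horner steps 6 → 4, so m(5) = 4.
  α_3 = 1: Horner steps 6 → 1, so m(1) = 1.
  α_4 = 3: Horner steps 6 → 6, so m(3) = 6.
  α_5 = 4: Horner steps 6 → 5, so m(4) = 5.
Codeword c = [3, 4, 1, 6, 5] ∈ F_7^5.


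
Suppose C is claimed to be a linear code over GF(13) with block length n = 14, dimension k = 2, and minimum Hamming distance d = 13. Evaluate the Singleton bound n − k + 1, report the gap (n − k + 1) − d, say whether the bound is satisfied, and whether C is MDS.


Singleton RHS = n − k + 1 = 13, slack = 0, bound satisfied, MDS.

Singleton bound: d ≤ n − k + 1.
Here n = 14, k = 2, so n − k + 1 = 13.
Given d = 13, check d ≤ 13: YES.
Slack = (n − k + 1) − d = 0.
The code is MDS (slack = 0).
Description: the claimed parameters are [14, 2, 13]_13; such a code would be MDS (meets Singleton bound).


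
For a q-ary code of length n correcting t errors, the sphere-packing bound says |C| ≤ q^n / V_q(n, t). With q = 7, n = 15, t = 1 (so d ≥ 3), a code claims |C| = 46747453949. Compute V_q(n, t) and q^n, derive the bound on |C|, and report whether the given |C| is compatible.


V_q(n, t) = 91, q^n = 4747561509943, Hamming bound = 52171005603, |C| = 46747453949 ≤ bound (satisfied).

Step 1: Compute V_q(n, t) = Σ_{j=0}^1 C(n, j) (q−1)^j.
  j = 0: C(15,0)·(6)^0 = 1·1 = 1.
  j = 1: C(15,1)·(6)^1 = 15·6 = 90.
  V_q(n, t) = 1 + 90 = 91.
Step 2: q^n = 7^15 = 4747561509943.
Step 3: Hamming bound ⌊q^n / V_q(n,t)⌋ = ⌊4747561509943/91⌋ = 52171005603.
Step 4: Compare |C| = 46747453949 to 52171005603: satisfied.
The claimed |C| lies below the Hamming bound.


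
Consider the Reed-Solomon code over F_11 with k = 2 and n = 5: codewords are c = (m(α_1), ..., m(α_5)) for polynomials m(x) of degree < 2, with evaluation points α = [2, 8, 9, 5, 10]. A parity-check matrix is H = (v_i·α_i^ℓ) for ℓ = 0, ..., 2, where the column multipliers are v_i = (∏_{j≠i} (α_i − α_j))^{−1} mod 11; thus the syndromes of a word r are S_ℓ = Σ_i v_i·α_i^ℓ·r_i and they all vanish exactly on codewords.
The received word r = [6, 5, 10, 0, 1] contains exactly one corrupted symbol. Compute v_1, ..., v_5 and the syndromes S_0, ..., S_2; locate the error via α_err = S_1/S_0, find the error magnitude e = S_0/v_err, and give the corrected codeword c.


S = (8, 6, 10), error at position 3, error magnitude e = 7, c = [6, 5, 3, 0, 1].

Step 1: column multipliers v_i = (∏_{j≠i}(α_i − α_j))^{−1} mod 11.
  i = 1 (α = 2): (2−8)(2−9)(2−5)(2−10) = (−6)·(−7)·(−3)·(−8) = 1008 ≡ 7, so v_1 = 7^{−1} = 8 (mod 11).
  i = 2 (α = 8): (8−2)(8−9)(8−5)(8−10) = 6·(−1)·3·(−2) = 36 ≡ 3, so v_2 = 3^{−1} = 4 (mod 11).
  i = 3 (α = 9): (9−2)(9−8)(9−5)(9−10) = 7·1·4·(−1) = −28 ≡ 5, so v_3 = 5^{−1} = 9 (mod 11).
  i = 4 (α = 5): (5−2)(5−8)(5−9)(5−10) = 3·(−3)·(−4)·(−5) = −180 ≡ 7, so v_4 = 7^{−1} = 8 (mod 11).
  i = 5 (α = 10): (10−2)(10−8)(10−9)(10−5) = 8·2·1·5 = 80 ≡ 3, so v_5 = 3^{−1} = 4 (mod 11).
  v = [8, 4, 9, 8, 4].
Step 2: syndromes of r = [6, 5, 10, 0, 1] (all sums mod 11).
  S_0 = Σ v_i r_i = 8·6 + 4·5 + 9·10 + 8·0 + 4·1 = 162 ≡ 8.
  S_1 = Σ v_i α_i r_i = 8·2·6 + 4·8·5 + 9·9·10 + 8·5·0 + 4·10·1 = 1106 ≡ 6.
  α_i^2 mod 11 = [4, 9, 4, 3, 1].
  S_2 = Σ v_i α_i^2 r_i = 8·4·6 + 4·9·5 + 9·4·10 + 8·3·0 + 4·1·1 = 736 ≡ 10.
  S = (8, 6, 10) ≠ 0, so r is not a codeword (an error is present).
Step 3: locate the error. For a single error e at position i, S_ℓ = v_i·e·α_i^ℓ, so α_err = S_1/S_0.
  S_0^{−1} = 8^{−1} = 7 (mod 11), so α_err = 6·7 = 42 ≡ 9 = α_3. Error position i = 3.
  Consistency check: S_2/S_1 = 10·2 = 20 ≡ 9 = α_err ✓ (single-error assumption holds).
Step 4: error magnitude e = S_0/v_3 = S_0·∏_{j≠3}(α_3 − α_j) = 8·5 = 40 ≡ 7 (mod 11).
Step 5: correct position 3: c_3 = r_3 − e = 10 − 7 ≡ 3 (mod 11). Hence c = [6, 5, 3, 0, 1].
  Check: interpolating c through the α_i gives m(x) = 10 + 9·x (degree < 2) with m(α_i) = c_i for every i, so c is indeed a codeword.


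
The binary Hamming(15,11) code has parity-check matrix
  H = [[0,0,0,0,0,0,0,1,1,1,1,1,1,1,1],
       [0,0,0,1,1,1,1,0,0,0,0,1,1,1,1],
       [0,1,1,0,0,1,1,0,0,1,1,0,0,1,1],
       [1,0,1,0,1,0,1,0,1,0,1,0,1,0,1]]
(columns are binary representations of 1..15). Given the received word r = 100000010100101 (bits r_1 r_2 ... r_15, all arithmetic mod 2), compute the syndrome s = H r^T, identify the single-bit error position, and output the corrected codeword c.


s = (0, 0, 0, 1)^T, error position = 1, corrected codeword c = 000000010100101

Compute s = H r^T mod 2 one row at a time:
  s_1 = 1 + 0 + 1 + 0 + 0 + 1 + 0 + 1 = 4 ≡ 0 (mod 2).
  s_2 = 0 + 0 + 0 + 0 + 0 + 1 + 0 + 1 = 2 ≡ 0 (mod 2).
  s_3 = 0 + 0 + 0 + 0 + 1 + 0 + 0 + 1 = 2 ≡ 0 (mod 2).
  s_4 = 1 + 0 + 0 + 0 + 0 + 0 + 1 + 1 = 3 ≡ 1 (mod 2).
s = (0, 0, 0, 1)^T — this equals column 1 of H (binary 0001), so error is at position 1.
Correct: flip bit 1 of r = 100000010100101 to get c = 000000010100101.


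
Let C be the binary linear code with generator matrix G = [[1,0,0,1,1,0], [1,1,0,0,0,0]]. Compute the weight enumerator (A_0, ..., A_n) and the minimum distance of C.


Weight distribution: A_0 = 1, A_2 = 1, A_3 = 2. Minimum distance d = 2.

Enumerate all 2^2 = 4 messages m ∈ F_2^2.
For each, compute codeword c = mG in F_2^6, then tally its weight.
  m = 00 → c = 000000, weight = 0.
  m = 10 → c = 100110, weight = 3.
  m = 01 → c = 110000, weight = 2.
  m = 11 → c = 010110, weight = 3.
Tally weights:
  weight 0: 1 codewords.
  weight 2: 1 codewords.
  weight 3: 2 codewords.
Minimum distance d = smallest w > 0 with A_w > 0 = 2.
Sanity: Σ A_w = 4 = 2^2 = 4 ✓.


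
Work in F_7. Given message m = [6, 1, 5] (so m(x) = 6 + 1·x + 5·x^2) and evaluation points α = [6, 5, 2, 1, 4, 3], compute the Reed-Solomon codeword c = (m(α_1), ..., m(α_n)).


c = [3, 3, 0, 5, 6, 5]

Message polynomial: m(x) = 6 + 1·x + 5·x^2 (mod 7).
For each evaluation point α_i, compute m(α_i) mod 7:
  α_1 = 6: Horner steps 5 → 3 → 3, so m(6) = 3.
  α_2 = 5: Horner steps 5 → 5 → 3, so m(5) = 3.
  α_3 = 2: Horner steps 5 → 4 → 0, so m(2) = 0.
  α_4 = 1: Horner steps 5 → 6 → 5, so m(1) = 5.
  α_5 = 4: Horner steps 5 → 0 → 6, so m(4) = 6.
  α_6 = 3: Horner steps 5 → 2 → 5, so m(3) = 5.
Codeword c = [3, 3, 0, 5, 6, 5] ∈ F_7^6.


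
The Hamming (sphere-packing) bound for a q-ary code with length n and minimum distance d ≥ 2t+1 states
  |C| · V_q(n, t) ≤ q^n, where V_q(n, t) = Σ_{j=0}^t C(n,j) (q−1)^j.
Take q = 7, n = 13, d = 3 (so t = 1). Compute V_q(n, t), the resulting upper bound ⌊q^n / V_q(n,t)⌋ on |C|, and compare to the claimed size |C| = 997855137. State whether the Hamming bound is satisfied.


V_q(n, t) = 79, q^n = 96889010407, Hamming bound = 1226443169, |C| = 997855137 ≤ bound (satisfied).

Step 1: Compute V_q(n, t) = Σ_{j=0}^1 C(n, j) (q−1)^j.
  j = 0: C(13,0)·(6)^0 = 1·1 = 1.
  j = 1: C(13,1)·(6)^1 = 13·6 = 78.
  V_q(n, t) = 1 + 78 = 79.
Step 2: q^n = 7^13 = 96889010407.
Step 3: Hamming bound ⌊q^n / V_q(n,t)⌋ = ⌊96889010407/79⌋ = 1226443169.
Step 4: Compare |C| = 997855137 to 1226443169: satisfied.
The claimed |C| lies below the Hamming bound.


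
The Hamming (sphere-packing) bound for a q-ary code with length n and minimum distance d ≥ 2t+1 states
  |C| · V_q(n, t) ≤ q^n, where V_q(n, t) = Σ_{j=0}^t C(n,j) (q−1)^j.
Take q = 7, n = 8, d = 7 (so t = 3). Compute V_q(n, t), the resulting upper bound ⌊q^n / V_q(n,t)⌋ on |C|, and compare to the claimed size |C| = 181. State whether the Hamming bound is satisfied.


V_q(n, t) = 13153, q^n = 5764801, Hamming bound = 438, |C| = 181 ≤ bound (satisfied).

Step 1: Compute V_q(n, t) = Σ_{j=0}^3 C(n, j) (q−1)^j.
  j = 0: C(8,0)·(6)^0 = 1·1 = 1.
  j = 1: C(8,1)·(6)^1 = 8·6 = 48.
  j = 2: C(8,2)·(6)^2 = 28·36 = 1008.
  j = 3: C(8,3)·(6)^3 = 56·216 = 12096.
  V_q(n, t) = 1 + 48 + 1008 + 12096 = 13153.
Step 2: q^n = 7^8 = 5764801.
Step 3: Hamming bound ⌊q^n / V_q(n,t)⌋ = ⌊5764801/13153⌋ = 438.
Step 4: Compare |C| = 181 to 438: satisfied.
The claimed |C| lies below the Hamming bound.


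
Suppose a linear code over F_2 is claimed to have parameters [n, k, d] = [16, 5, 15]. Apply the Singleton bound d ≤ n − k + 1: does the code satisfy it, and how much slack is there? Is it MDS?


Singleton RHS = n − k + 1 = 12, slack = -3, bound violated (no such code; not MDS).

Singleton bound: d ≤ n − k + 1.
Here n = 16, k = 5, so n − k + 1 = 12.
Given d = 15, check d ≤ 12: NO.
Slack = (n − k + 1) − d = -3.
The slack is negative: d = 15 exceeds n − k + 1 = 12 by 3, so the Singleton bound is violated and no linear [16, 5, 15]_2 code can exist. In particular it is not MDS (MDS requires d = n − k + 1 exactly).
Description: the claimed parameters are [16, 5, 15]_2; such a code would be impossible (violates the Singleton bound).


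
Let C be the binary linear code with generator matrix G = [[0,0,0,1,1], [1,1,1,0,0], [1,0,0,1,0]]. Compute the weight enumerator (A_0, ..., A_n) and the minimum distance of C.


Weight distribution: A_0 = 1, A_2 = 3, A_3 = 3, A_5 = 1. Minimum distance d = 2.

Enumerate all 2^3 = 8 messages m ∈ F_2^3.
For each, compute codeword c = mG in F_2^5, then tally its weight.
  m = 000 → c = 00000, weight = 0.
  m = 100 → c = 00011, weight = 2.
  m = 010 → c = 11100, weight = 3.
  m = 110 → c = 11111, weight = 5.
  m = 001 → c = 10010, weight = 2.
  m = 101 → c = 10001, weight = 2.
  m = 011 → c = 01110, weight = 3.
  m = 111 → c = 01101, weight = 3.
Tally weights:
  weight 0: 1 codewords.
  weight 2: 3 codewords.
  weight 3: 3 codewords.
  weight 5: 1 codewords.
Minimum distance d = smallest w > 0 with A_w > 0 = 2.
Sanity: Σ A_w = 8 = 2^3 = 8 ✓.


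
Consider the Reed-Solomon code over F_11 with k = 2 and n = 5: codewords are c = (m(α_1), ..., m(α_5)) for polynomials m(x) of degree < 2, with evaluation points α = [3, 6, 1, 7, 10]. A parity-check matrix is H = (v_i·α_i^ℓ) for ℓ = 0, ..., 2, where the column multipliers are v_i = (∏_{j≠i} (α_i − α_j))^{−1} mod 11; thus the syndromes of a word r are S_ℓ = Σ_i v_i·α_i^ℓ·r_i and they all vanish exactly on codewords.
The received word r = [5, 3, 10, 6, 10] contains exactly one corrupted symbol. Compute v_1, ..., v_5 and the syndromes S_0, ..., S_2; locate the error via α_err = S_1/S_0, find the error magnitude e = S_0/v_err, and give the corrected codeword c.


S = (9, 2, 9), error at position 5, error magnitude e = 6, c = [5, 3, 10, 6, 4].

Step 1: column multipliers v_i = (∏_{j≠i}(α_i − α_j))^{−1} mod 11.
  i = 1 (α = 3): (3−6)(3−1)(3−7)(3−10) = (−3)·2·(−4)·(−7) = −168 ≡ 8, so v_1 = 8^{−1} = 7 (mod 11).
  i = 2 (α = 6): (6−3)(6−1)(6−7)(6−10) = 3·5·(−1)·(−4) = 60 ≡ 5, so v_2 = 5^{−1} = 9 (mod 11).
  i = 3 (α = 1): (1−3)(1−6)(1−7)(1−10) = (−2)·(−5)·(−6)·(−9) = 540 ≡ 1, so v_3 = 1^{−1} = 1 (mod 11).
  i = 4 (α = 7): (7−3)(7−6)(7−1)(7−10) = 4·1·6·(−3) = −72 ≡ 5, so v_4 = 5^{−1} = 9 (mod 11).
  i = 5 (α = 10): (10−3)(10−6)(10−1)(10−7) = 7·4·9·3 = 756 ≡ 8, so v_5 = 8^{−1} = 7 (mod 11).
  v = [7, 9, 1, 9, 7].
Step 2: syndromes of r = [5, 3, 10, 6, 10] (all sums mod 11).
  S_0 = Σ v_i r_i = 7·5 + 9·3 + 1·10 + 9·6 + 7·10 = 196 ≡ 9.
  S_1 = Σ v_i α_i r_i = 7·3·5 + 9·6·3 + 1·1·10 + 9·7·6 + 7·10·10 = 1355 ≡ 2.
  α_i^2 mod 11 = [9, 3, 1, 5, 1].
  S_2 = Σ v_i α_i^2 r_i = 7·9·5 + 9·3·3 + 1·1·10 + 9·5·6 + 7·1·10 = 746 ≡ 9.
  S = (9, 2, 9) ≠ 0, so r is not a codeword (an error is present).
Step 3: locate the error. For a single error e at position i, S_ℓ = v_i·e·α_i^ℓ, so α_err = S_1/S_0.
  S_0^{−1} = 9^{−1} = 5 (mod 11), so α_err = 2·5 = 10 ≡ 10 = α_5. Error position i = 5.
  Consistency check: S_2/S_1 = 9·6 = 54 ≡ 10 = α_err ✓ (single-error assumption holds).
Step 4: error magnitude e = S_0/v_5 = S_0·∏_{j≠5}(α_5 − α_j) = 9·8 = 72 ≡ 6 (mod 11).
Step 5: correct position 5: c_5 = r_5 − e = 10 − 6 ≡ 4 (mod 11). Hence c = [5, 3, 10, 6, 4].
  Check: interpolating c through the α_i gives m(x) = 7 + 3·x (degree < 2) with m(α_i) = c_i for every i, so c is indeed a codeword.


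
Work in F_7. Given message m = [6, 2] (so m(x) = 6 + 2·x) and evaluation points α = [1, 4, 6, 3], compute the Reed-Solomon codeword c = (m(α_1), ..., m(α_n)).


c = [1, 0, 4, 5]

Message polynomial: m(x) = 6 + 2·x (mod 7).
For each evaluation point α_i, compute m(α_i) mod 7:
  α_1 = 1: Horner steps 2 → 1, so m(1) = 1.
  α_2 = 4: Horner steps 2 → 0, so m(4) = 0.
  α_3 = 6: Horner steps 2 → 4, so m(6) = 4.
  α_4 = 3: Horner steps 2 → 5, so m(3) = 5.
Codeword c = [1, 0, 4, 5] ∈ F_7^4.
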